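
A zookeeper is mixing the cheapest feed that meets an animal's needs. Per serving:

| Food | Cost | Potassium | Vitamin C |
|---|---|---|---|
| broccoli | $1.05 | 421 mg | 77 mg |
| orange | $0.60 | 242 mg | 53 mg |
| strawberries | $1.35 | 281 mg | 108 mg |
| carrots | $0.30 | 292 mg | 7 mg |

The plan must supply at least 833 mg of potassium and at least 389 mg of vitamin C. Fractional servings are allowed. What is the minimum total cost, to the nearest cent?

broccoli only: max(833/421, 389/77) = 5.052 servings → $5.30.
orange only: max(833/242, 389/53) = 7.34 servings → $4.40.
strawberries only: max(833/281, 389/108) = 3.602 servings → $4.86.
carrots only: max(833/292, 389/7) = 55.57 servings → $16.67.
broccoli + orange: the both-tight solution has a negative serving — not a feasible corner.
broccoli + strawberries: intersection lies outside the first quadrant.
broccoli + carrots with both targets exact would need a negative amount; discard.
orange + strawberries: the both-tight solution has a negative serving — not a feasible corner.
orange + carrots: the both-tight solution has a negative serving — not a feasible corner.
strawberries + carrots: intersection lies outside the first quadrant.
So the least-cost plan costs $4.40.

$4.40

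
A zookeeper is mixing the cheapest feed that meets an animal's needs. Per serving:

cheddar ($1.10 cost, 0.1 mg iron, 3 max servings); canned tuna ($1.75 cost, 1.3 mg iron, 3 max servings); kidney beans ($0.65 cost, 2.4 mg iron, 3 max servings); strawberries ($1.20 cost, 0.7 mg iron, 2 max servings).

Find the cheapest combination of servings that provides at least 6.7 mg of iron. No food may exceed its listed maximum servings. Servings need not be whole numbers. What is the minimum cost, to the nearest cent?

Cost per mg of iron: kidney beans $0.2708, canned tuna $1.3462, strawberries $1.7143, cheddar $11.0000.
Take 2.792 servings of kidney beans: +6.7 mg iron for $1.81 (total $1.81, still need 0.0 mg).
Filling from the cheapest source first is optimal under one linear minimum: $1.81.

$1.81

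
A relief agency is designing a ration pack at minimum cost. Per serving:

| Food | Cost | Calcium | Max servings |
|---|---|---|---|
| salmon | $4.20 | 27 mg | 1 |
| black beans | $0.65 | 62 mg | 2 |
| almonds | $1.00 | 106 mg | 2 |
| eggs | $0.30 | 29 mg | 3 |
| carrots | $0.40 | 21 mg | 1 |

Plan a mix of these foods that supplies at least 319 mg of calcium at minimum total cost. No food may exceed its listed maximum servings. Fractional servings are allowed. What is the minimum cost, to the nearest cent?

Cost per mg of calcium: almonds $0.0094, eggs $0.0103, black beans $0.0105, carrots $0.0190, salmon $0.1556.
Take 2 servings of almonds: +212.0 mg calcium for $2.00 (total $2.00, still need 107.0 mg).
Take 3 servings of eggs: +87.0 mg calcium for $0.90 (total $2.90, still need 20.0 mg).
Take 0.3226 servings of black beans: +20.0 mg calcium for $0.21 (total $3.11, still need 0.0 mg).
Filling from the cheapest source first is optimal under one linear minimum: $3.11.

$3.11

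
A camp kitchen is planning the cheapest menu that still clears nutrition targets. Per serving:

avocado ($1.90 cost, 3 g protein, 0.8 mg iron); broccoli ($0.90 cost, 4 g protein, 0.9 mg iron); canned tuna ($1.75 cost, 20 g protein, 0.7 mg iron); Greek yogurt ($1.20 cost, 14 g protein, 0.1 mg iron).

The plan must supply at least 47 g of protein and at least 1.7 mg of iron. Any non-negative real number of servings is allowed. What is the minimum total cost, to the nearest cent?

With two linear requirements the optimum uses one or two foods; enumerate the corners.
avocado only: max(47/3, 1.7/0.8) = 15.67 servings → $29.77.
broccoli only: max(47/4, 1.7/0.9) = 11.75 servings → $10.57.
canned tuna only: max(47/20, 1.7/0.7) = 2.429 servings → $4.25.
Greek yogurt only: max(47/14, 1.7/0.1) = 17 servings → $20.40.
avocado + broccoli with both targets exact would need a negative amount; discard.
avocado + canned tuna with both tight: 0.07914 servings and 2.338 servings → $4.24.
avocado + Greek yogurt with both tight: 1.752 servings and 2.982 servings → $6.91.
broccoli + canned tuna with both tight: 0.07237 servings and 2.336 servings → $4.15.
broccoli + Greek yogurt with both tight: 1.566 servings and 2.91 servings → $4.90.
canned tuna + Greek yogurt with both targets exact would need a negative amount; discard.
The minimum over all feasible corners is $4.15.

$4.15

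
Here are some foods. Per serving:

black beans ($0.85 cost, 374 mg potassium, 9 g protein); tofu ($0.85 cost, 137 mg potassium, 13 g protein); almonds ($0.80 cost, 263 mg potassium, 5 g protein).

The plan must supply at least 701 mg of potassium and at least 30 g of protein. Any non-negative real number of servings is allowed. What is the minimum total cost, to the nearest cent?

An LP optimum is at a vertex; with two nutrient constraints at most two foods are used. Check each candidate.
black beans only: max(701/374, 30/9) = 3.333 servings → $2.83.
tofu only: max(701/137, 30/13) = 5.117 servings → $4.35.
almonds only: max(701/263, 30/5) = 6 servings → $4.80.
black beans + tofu with both tight: 1.379 servings and 1.353 servings → $2.32.
black beans + almonds: intersection lies outside the first quadrant.
tofu + almonds with both tight: 1.604 servings and 1.83 servings → $2.83.
So the least-cost plan costs $2.32.

$2.32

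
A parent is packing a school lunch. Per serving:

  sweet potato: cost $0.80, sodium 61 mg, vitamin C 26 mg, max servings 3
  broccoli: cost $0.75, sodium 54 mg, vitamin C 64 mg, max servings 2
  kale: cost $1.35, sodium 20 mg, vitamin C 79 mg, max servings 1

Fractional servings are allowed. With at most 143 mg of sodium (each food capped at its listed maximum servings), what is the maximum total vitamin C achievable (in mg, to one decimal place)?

Vitamin C per mg sodium: kale 3.95, broccoli 1.185, sweet potato 0.4262.
Take 1 serving of kale: uses 20 mg sodium, +79.0 mg vitamin C (running total 79.0 mg).
Take 2 servings of broccoli: uses 108 mg sodium, +128.0 mg vitamin C (running total 207.0 mg).
Take 0.2459 servings of sweet potato: uses 15 mg sodium, +6.4 mg vitamin C (running total 213.4 mg).
Greedy by best ratio exhausts the sodium allowance optimally: 213.4 mg.

213.4 mg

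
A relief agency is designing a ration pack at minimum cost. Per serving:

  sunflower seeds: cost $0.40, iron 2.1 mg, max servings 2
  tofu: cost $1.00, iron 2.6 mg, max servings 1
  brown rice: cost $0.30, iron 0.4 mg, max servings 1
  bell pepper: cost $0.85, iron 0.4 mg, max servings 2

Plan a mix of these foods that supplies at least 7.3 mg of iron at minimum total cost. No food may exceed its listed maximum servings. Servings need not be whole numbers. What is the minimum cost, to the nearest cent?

$2.31

Cost per mg of iron: sunflower seeds $0.1905, tofu $0.3846, brown rice $0.7500, bell pepper $2.1250.
Take 2 servings of sunflower seeds: +4.2 mg iron for $0.80 (total $0.80, still need 3.1 mg).
Take 1 serving of tofu: +2.6 mg iron for $1.00 (total $1.80, still need 0.5 mg).
Take 1 serving of brown rice: +0.4 mg iron for $0.30 (total $2.10, still need 0.1 mg).
Take 0.25 servings of bell pepper: +0.1 mg iron for $0.21 (total $2.31, still need 0.0 mg).
Greedy by cheapest-per-mg is optimal for a single linear constraint, so the minimum cost is $2.31.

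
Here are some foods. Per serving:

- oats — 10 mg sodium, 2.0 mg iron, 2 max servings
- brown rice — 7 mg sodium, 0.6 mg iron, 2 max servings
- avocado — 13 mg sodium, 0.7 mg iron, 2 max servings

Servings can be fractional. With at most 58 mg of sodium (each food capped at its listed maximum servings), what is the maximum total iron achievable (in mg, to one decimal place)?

Iron per mg sodium: oats 0.2, brown rice 0.08571, avocado 0.05385.
Take 2 servings of oats: uses 20 mg sodium, +4.0 mg iron (running total 4.0 mg).
Take 2 servings of brown rice: uses 14 mg sodium, +1.2 mg iron (running total 5.2 mg).
Take 1.846 servings of avocado: uses 24 mg sodium, +1.3 mg iron (running total 6.5 mg).
Greedy by best ratio exhausts the sodium allowance optimally: 6.5 mg.

6.5 mg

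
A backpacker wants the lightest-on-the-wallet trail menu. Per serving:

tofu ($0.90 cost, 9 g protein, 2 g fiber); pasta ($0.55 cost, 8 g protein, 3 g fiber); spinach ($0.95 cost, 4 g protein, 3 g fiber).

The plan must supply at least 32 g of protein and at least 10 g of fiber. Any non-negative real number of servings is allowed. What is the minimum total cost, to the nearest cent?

At the optimum either one food covers both requirements or two foods hit both targets exactly; no other combination can be cheaper.
tofu only: max(32/9, 10/2) = 5 servings → $4.50.
pasta only: max(32/8, 10/3) = 4 servings → $2.20.
spinach only: max(32/4, 10/3) = 8 servings → $7.60.
tofu + pasta with both tight: 1.455 servings and 2.364 servings → $2.61.
tofu + spinach with both tight: 2.947 servings and 1.368 servings → $3.95.
pasta + spinach with both targets exact would need a negative amount; discard.
So the least-cost plan costs $2.20.

$2.20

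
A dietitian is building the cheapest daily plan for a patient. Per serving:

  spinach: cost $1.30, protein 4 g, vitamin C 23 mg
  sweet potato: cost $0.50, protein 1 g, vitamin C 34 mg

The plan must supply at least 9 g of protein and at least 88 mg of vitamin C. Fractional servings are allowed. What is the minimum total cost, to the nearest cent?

$3.15

This is a tiny linear program; its minimum lies at a vertex of the feasible set. List the vertices and price them.
spinach only: max(9/4, 88/23) = 3.826 servings → $4.97.
sweet potato only: max(9/1, 88/34) = 9 servings → $4.50.
spinach + sweet potato with both tight: 1.929 servings and 1.283 servings → $3.15.
So the least-cost plan costs $3.15.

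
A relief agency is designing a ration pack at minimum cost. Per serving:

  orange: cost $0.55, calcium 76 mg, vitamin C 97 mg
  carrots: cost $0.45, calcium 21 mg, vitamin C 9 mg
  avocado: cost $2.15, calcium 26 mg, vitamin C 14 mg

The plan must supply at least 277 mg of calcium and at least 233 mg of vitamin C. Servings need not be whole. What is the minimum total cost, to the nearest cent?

$2.00

At the optimum either one food covers both requirements or two foods hit both targets exactly; no other combination can be cheaper.
orange only: max(277/76, 233/97) = 3.645 servings → $2.00.
carrots only: max(277/21, 233/9) = 25.89 servings → $11.65.
avocado only: max(277/26, 233/14) = 16.64 servings → $35.78.
orange + carrots with both tight: 1.774 servings and 6.771 servings → $4.02.
orange + avocado with both tight: 1.495 servings and 6.283 servings → $14.33.
carrots + avocado: the both-tight solution has a negative serving — not a feasible corner.
Cheapest feasible corner: $2.00.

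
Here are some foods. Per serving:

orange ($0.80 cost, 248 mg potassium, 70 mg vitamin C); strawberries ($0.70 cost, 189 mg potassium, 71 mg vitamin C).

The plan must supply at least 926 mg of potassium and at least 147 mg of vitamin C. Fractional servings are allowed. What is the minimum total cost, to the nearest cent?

orange only: max(926/248, 147/70) = 3.734 servings → $2.99.
strawberries only: max(926/189, 147/71) = 4.899 servings → $3.43.
orange + strawberries: the both-tight solution has a negative serving — not a feasible corner.
Cheapest feasible corner: $2.99.

$2.99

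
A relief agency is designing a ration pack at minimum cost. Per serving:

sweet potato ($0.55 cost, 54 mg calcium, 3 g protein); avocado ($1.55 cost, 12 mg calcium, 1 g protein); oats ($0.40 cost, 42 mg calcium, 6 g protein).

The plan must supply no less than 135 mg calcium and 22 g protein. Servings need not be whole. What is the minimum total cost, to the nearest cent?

$1.47

The cheapest plan sits at a corner of the feasible region — with two constraints it uses at most two foods.
sweet potato only: max(135/54, 22/3) = 7.333 servings → $4.03.
avocado only: max(135/12, 22/1) = 22 servings → $34.10.
oats only: max(135/42, 22/6) = 3.667 servings → $1.47.
sweet potato + avocado: intersection lies outside the first quadrant.
sweet potato + oats with both targets exact would need a negative amount; discard.
avocado + oats with both targets exact would need a negative amount; discard.
So the least-cost plan costs $1.47.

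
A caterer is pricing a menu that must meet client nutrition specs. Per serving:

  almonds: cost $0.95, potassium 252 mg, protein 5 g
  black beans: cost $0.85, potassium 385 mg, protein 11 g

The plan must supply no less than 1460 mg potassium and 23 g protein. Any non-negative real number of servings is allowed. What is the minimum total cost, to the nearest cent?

$3.22

A basic optimal solution has at most two foods positive. Try each food alone and each pair with both targets met exactly.
almonds only: max(1460/252, 23/5) = 5.794 servings → $5.50.
black beans only: max(1460/385, 23/11) = 3.792 servings → $3.22.
almonds + black beans: the both-tight solution has a negative serving — not a feasible corner.
So the least-cost plan costs $3.22.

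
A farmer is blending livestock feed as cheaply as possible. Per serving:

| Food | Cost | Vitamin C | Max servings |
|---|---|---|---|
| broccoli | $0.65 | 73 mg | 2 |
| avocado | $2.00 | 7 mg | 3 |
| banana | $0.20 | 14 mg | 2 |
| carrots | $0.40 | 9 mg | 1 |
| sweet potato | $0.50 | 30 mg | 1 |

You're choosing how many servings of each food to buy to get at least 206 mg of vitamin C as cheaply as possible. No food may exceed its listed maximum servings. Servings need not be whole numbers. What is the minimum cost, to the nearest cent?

Cost per mg of vitamin C: broccoli $0.0089, banana $0.0143, sweet potato $0.0167, carrots $0.0444, avocado $0.2857.
Take 2 servings of broccoli: +146.0 mg vitamin C for $1.30 (total $1.30, still need 60.0 mg).
Take 2 servings of banana: +28.0 mg vitamin C for $0.40 (total $1.70, still need 32.0 mg).
Take 1 serving of sweet potato: +30.0 mg vitamin C for $0.50 (total $2.20, still need 2.0 mg).
Take 0.2222 servings of carrots: +2.0 mg vitamin C for $0.09 (total $2.29, still need 0.0 mg).
Greedy by cheapest-per-mg is optimal for a single linear constraint, so the minimum cost is $2.29.

$2.29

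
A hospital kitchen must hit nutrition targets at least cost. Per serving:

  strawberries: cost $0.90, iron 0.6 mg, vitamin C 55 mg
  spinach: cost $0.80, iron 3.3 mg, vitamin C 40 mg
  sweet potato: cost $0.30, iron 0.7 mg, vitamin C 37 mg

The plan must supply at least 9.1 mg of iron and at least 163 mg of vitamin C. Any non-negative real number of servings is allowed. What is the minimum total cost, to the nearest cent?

With two linear requirements the optimum uses one or two foods; enumerate the corners.
strawberries only: max(9.1/0.6, 163/55) = 15.17 servings → $13.65.
spinach only: max(9.1/3.3, 163/40) = 4.075 servings → $3.26.
sweet potato only: max(9.1/0.7, 163/37) = 13 servings → $3.90.
strawberries + spinach with both tight: 1.104 servings and 2.557 servings → $3.04.
strawberries + sweet potato with both targets exact would need a negative amount; discard.
spinach + sweet potato with both tight: 2.366 servings and 1.848 servings → $2.45.
The minimum over all feasible corners is $2.45.

$2.45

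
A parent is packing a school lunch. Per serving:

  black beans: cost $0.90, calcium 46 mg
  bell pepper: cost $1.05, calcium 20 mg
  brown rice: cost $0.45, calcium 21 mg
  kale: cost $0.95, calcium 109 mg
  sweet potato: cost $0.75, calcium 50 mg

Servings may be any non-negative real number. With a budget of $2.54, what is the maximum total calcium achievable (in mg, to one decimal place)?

291.4 mg

Calcium per dollar: kale 114.7, sweet potato 66.67, black beans 51.11, brown rice 46.67, bell pepper 19.05.
With no serving limits, spend the whole cost allowance on kale: $2.54 / $0.95 × 109 mg = 291.4 mg.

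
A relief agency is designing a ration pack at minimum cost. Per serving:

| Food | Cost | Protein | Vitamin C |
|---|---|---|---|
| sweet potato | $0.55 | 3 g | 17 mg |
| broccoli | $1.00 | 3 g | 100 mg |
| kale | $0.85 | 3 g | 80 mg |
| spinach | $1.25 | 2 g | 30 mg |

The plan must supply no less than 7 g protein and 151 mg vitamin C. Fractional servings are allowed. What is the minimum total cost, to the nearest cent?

$1.81

A basic optimal solution has at most two foods positive. Try each food alone and each pair with both targets met exactly.
sweet potato only: max(7/3, 151/17) = 8.882 servings → $4.89.
broccoli only: max(7/3, 151/100) = 2.333 servings → $2.33.
kale only: max(7/3, 151/80) = 2.333 servings → $1.98.
spinach only: max(7/2, 151/30) = 5.033 servings → $6.29.
sweet potato + broccoli with both tight: 0.992 servings and 1.341 servings → $1.89.
sweet potato + kale with both tight: 0.5661 servings and 1.767 servings → $1.81.
sweet potato + spinach with both targets exact would need a negative amount; discard.
broccoli + kale with both targets exact would need a negative amount; discard.
broccoli + spinach with both tight: 0.8364 servings and 2.245 servings → $3.64.
kale + spinach with both tight: 1.314 servings and 1.529 servings → $3.03.
The minimum over all feasible corners is $1.81.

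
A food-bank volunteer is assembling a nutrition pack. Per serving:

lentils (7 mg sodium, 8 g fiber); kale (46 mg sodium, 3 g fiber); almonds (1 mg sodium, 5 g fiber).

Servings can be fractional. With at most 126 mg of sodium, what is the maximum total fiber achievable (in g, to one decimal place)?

Fiber per mg sodium: almonds 5, lentils 1.143, kale 0.06522.
With no serving limits, spend the whole sodium allowance on almonds: 126 mg / 1 mg × 5 g = 630.0 g.

630.0 g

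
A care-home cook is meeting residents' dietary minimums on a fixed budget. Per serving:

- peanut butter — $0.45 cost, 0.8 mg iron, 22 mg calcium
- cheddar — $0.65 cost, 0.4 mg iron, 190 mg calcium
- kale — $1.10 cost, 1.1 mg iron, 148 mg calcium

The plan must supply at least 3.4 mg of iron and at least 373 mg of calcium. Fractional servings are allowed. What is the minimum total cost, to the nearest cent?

peanut butter only: max(3.4/0.8, 373/22) = 16.95 servings → $7.63.
cheddar only: max(3.4/0.4, 373/190) = 8.5 servings → $5.53.
kale only: max(3.4/1.1, 373/148) = 3.091 servings → $3.40.
peanut butter + cheddar with both tight: 3.469 servings and 1.561 servings → $2.58.
peanut butter + kale with both tight: 0.9862 servings and 2.374 servings → $3.05.
cheddar + kale: the both-tight solution has a negative serving — not a feasible corner.
Cheapest feasible corner: $2.58.

$2.58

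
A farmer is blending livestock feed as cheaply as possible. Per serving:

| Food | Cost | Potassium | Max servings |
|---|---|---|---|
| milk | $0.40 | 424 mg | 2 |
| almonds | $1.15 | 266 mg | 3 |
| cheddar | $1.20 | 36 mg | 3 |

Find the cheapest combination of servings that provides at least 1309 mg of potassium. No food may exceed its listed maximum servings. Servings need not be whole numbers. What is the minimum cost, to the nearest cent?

Cost per mg of potassium: milk $0.0009, almonds $0.0043, cheddar $0.0333.
Take 2 servings of milk: +848.0 mg potassium for $0.80 (total $0.80, still need 461.0 mg).
Take 1.733 servings of almonds: +461.0 mg potassium for $1.99 (total $2.79, still need 0.0 mg).
Filling from the cheapest source first is optimal under one linear minimum: $2.79.

$2.79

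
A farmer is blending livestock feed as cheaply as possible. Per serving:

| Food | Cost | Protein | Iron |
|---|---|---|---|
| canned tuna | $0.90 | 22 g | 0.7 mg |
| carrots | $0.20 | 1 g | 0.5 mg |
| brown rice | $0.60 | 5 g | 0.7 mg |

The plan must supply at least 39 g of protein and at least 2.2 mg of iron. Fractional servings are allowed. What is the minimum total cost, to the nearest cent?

$1.92

With two linear requirements the optimum uses one or two foods; enumerate the corners.
canned tuna only: max(39/22, 2.2/0.7) = 3.143 servings → $2.83.
carrots only: max(39/1, 2.2/0.5) = 39 servings → $7.80.
brown rice only: max(39/5, 2.2/0.7) = 7.8 servings → $4.68.
canned tuna + carrots with both tight: 1.68 servings and 2.049 servings → $1.92.
canned tuna + brown rice with both tight: 1.37 servings and 1.773 servings → $2.30.
carrots + brown rice: intersection lies outside the first quadrant.
So the least-cost plan costs $1.92.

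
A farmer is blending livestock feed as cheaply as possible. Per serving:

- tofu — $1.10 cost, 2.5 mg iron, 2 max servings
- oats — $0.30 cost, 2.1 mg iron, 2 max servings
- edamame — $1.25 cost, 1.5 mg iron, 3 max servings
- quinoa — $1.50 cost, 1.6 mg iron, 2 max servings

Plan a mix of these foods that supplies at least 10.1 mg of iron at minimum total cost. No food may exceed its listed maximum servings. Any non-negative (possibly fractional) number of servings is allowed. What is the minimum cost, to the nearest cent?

$3.55

Cost per mg of iron: oats $0.1429, tofu $0.4400, edamame $0.8333, quinoa $0.9375.
Take 2 servings of oats: +4.2 mg iron for $0.60 (total $0.60, still need 5.9 mg).
Take 2 servings of tofu: +5.0 mg iron for $2.20 (total $2.80, still need 0.9 mg).
Take 0.6 servings of edamame: +0.9 mg iron for $0.75 (total $3.55, still need 0.0 mg).
Filling from the cheapest source first is optimal under one linear minimum: $3.55.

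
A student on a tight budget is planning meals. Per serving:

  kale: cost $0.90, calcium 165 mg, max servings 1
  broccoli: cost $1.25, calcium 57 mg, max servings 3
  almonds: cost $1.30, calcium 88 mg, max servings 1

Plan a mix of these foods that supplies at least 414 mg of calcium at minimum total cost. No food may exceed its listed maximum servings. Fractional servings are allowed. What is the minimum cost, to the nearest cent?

Cost per mg of calcium: kale $0.0055, almonds $0.0148, broccoli $0.0219.
Take 1 serving of kale: +165.0 mg calcium for $0.90 (total $0.90, still need 249.0 mg).
Take 1 serving of almonds: +88.0 mg calcium for $1.30 (total $2.20, still need 161.0 mg).
Take 2.825 servings of broccoli: +161.0 mg calcium for $3.53 (total $5.73, still need 0.0 mg).
Greedy by cheapest-per-mg is optimal for a single linear constraint, so the minimum cost is $5.73.

$5.73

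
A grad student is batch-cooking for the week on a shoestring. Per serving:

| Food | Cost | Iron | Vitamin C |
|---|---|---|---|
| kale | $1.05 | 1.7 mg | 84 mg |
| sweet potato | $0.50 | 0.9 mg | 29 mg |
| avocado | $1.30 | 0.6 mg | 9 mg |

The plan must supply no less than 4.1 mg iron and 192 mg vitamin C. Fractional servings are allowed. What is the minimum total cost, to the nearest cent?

$2.49

An LP optimum is at a vertex; with two nutrient constraints at most two foods are used. Check each candidate.
kale only: max(4.1/1.7, 192/84) = 2.412 servings → $2.53.
sweet potato only: max(4.1/0.9, 192/29) = 6.621 servings → $3.31.
avocado only: max(4.1/0.6, 192/9) = 21.33 servings → $27.73.
kale + sweet potato with both tight: 2.049 servings and 0.6844 servings → $2.49.
kale + avocado with both tight: 2.231 servings and 0.5128 servings → $3.01.
sweet potato + avocado: intersection lies outside the first quadrant.
The minimum over all feasible corners is $2.49.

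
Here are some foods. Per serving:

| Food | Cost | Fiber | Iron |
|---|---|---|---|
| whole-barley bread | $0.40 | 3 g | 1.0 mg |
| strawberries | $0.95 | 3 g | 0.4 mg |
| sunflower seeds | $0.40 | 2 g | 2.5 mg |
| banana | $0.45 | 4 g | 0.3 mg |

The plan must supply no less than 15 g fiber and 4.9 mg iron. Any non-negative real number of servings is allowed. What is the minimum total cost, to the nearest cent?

$1.97

This is a tiny linear program; its minimum lies at a vertex of the feasible set. List the vertices and price them.
whole-barley bread only: max(15/3, 4.9/1.0) = 5 servings → $2.00.
strawberries only: max(15/3, 4.9/0.4) = 12.25 servings → $11.64.
sunflower seeds only: max(15/2, 4.9/2.5) = 7.5 servings → $3.00.
banana only: max(15/4, 4.9/0.3) = 16.33 servings → $7.35.
whole-barley bread + strawberries with both tight: 4.833 servings and 0.1667 servings → $2.09.
whole-barley bread + sunflower seeds: the both-tight solution has a negative serving — not a feasible corner.
whole-barley bread + banana with both tight: 4.871 servings and 0.09677 servings → $1.99.
strawberries + sunflower seeds with both tight: 4.134 servings and 1.299 servings → $4.45.
strawberries + banana: the both-tight solution has a negative serving — not a feasible corner.
sunflower seeds + banana with both tight: 1.606 servings and 2.947 servings → $1.97.
So the least-cost plan costs $1.97.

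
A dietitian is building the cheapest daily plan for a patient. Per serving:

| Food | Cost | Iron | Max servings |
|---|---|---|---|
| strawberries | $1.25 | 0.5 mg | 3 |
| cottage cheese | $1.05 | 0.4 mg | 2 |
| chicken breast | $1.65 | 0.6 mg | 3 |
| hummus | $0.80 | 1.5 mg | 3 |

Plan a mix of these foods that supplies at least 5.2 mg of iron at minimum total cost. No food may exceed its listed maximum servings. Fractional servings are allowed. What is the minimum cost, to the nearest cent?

Cost per mg of iron: hummus $0.5333, strawberries $2.5000, cottage cheese $2.6250, chicken breast $2.7500.
Take 3 servings of hummus: +4.5 mg iron for $2.40 (total $2.40, still need 0.7 mg).
Take 1.4 servings of strawberries: +0.7 mg iron for $1.75 (total $4.15, still need 0.0 mg).
Filling from the cheapest source first is optimal under one linear minimum: $4.15.

$4.15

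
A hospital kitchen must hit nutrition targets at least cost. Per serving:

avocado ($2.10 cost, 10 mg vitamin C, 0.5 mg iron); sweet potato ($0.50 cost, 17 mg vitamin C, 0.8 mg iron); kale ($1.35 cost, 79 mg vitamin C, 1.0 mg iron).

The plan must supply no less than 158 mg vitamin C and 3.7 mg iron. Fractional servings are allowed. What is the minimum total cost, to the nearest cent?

Two binding constraints pin down two serving amounts, so the optimal mix uses at most two foods. The candidates are each food alone (scaled to the tighter of vitamin C/iron) and each pair with both constraints tight.
avocado only: max(158/10, 3.7/0.5) = 15.8 servings → $33.18.
sweet potato only: max(158/17, 3.7/0.8) = 9.294 servings → $4.65.
kale only: max(158/79, 3.7/1.0) = 3.7 servings → $5.00.
avocado + sweet potato with both targets exact would need a negative amount; discard.
avocado + kale with both tight: 4.553 servings and 1.424 servings → $11.48.
sweet potato + kale with both tight: 2.907 servings and 1.374 servings → $3.31.
Cheapest feasible corner: $3.31.

$3.31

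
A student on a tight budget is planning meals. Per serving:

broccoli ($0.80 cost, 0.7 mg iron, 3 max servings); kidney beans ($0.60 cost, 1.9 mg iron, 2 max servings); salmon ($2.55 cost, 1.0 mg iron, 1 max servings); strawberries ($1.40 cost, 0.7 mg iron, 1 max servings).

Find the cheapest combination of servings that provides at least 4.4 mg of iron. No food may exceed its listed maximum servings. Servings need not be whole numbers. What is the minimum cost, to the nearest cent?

$1.89

Cost per mg of iron: kidney beans $0.3158, broccoli $1.1429, strawberries $2.0000, salmon $2.5500.
Take 2 servings of kidney beans: +3.8 mg iron for $1.20 (total $1.20, still need 0.6 mg).
Take 0.8571 servings of broccoli: +0.6 mg iron for $0.69 (total $1.89, still need 0.0 mg).
Greedy by cheapest-per-mg is optimal for a single linear constraint, so the minimum cost is $1.89.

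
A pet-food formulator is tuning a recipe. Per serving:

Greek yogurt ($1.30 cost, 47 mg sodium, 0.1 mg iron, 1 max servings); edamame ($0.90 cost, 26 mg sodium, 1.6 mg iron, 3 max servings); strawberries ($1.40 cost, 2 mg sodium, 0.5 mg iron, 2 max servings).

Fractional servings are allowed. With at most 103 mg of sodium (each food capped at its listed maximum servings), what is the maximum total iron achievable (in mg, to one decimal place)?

5.8 mg

Iron per mg sodium: strawberries 0.25, edamame 0.06154, Greek yogurt 0.002128.
Take 2 servings of strawberries: uses 4 mg sodium, +1.0 mg iron (running total 1.0 mg).
Take 3 servings of edamame: uses 78 mg sodium, +4.8 mg iron (running total 5.8 mg).
Take 0.4468 servings of Greek yogurt: uses 21 mg sodium, +0.0 mg iron (running total 5.8 mg).
Filling greedily by iron-per-mg sodium is optimal for one linear limit, giving 5.8 mg.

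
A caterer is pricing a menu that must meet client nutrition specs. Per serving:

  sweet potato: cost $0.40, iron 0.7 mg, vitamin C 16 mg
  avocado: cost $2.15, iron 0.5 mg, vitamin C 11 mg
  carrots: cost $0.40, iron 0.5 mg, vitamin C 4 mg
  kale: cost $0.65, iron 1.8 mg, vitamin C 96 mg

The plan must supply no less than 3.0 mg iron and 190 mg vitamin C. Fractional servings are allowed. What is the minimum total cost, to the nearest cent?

$1.29

For a min-cost LP with two ≥-constraints, a basic feasible solution has at most two positive variables.
sweet potato only: max(3.0/0.7, 190/16) = 11.88 servings → $4.75.
avocado only: max(3.0/0.5, 190/11) = 17.27 servings → $37.14.
carrots only: max(3.0/0.5, 190/4) = 47.5 servings → $19.00.
kale only: max(3.0/1.8, 190/96) = 1.979 servings → $1.29.
sweet potato + avocado: the both-tight solution has a negative serving — not a feasible corner.
sweet potato + carrots: intersection lies outside the first quadrant.
sweet potato + kale: the both-tight solution has a negative serving — not a feasible corner.
avocado + carrots with both targets exact would need a negative amount; discard.
avocado + kale: the both-tight solution has a negative serving — not a feasible corner.
carrots + kale: the both-tight solution has a negative serving — not a feasible corner.
The minimum over all feasible corners is $1.29.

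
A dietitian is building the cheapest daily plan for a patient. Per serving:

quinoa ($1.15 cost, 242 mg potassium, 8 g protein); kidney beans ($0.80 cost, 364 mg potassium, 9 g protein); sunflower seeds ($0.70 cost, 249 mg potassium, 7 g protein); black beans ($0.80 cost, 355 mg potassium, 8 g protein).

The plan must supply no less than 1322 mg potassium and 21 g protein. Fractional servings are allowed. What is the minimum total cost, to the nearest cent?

For a min-cost LP with two ≥-constraints, a basic feasible solution has at most two positive variables.
quinoa only: max(1322/242, 21/8) = 5.463 servings → $6.28.
kidney beans only: max(1322/364, 21/9) = 3.632 servings → $2.91.
sunflower seeds only: max(1322/249, 21/7) = 5.309 servings → $3.72.
black beans only: max(1322/355, 21/8) = 3.724 servings → $2.98.
quinoa + kidney beans: intersection lies outside the first quadrant.
quinoa + sunflower seeds: intersection lies outside the first quadrant.
quinoa + black beans: the both-tight solution has a negative serving — not a feasible corner.
kidney beans + sunflower seeds: intersection lies outside the first quadrant.
kidney beans + black beans: the both-tight solution has a negative serving — not a feasible corner.
sunflower seeds + black beans: the both-tight solution has a negative serving — not a feasible corner.
Cheapest feasible corner: $2.91.

$2.91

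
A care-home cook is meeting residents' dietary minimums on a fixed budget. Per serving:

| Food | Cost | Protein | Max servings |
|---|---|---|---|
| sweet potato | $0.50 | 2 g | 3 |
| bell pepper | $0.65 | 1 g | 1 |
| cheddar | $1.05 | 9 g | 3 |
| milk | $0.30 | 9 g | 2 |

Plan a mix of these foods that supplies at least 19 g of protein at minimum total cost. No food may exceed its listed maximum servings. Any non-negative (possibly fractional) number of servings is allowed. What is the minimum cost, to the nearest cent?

$0.72

Cost per g of protein: milk $0.0333, cheddar $0.1167, sweet potato $0.2500, bell pepper $0.6500.
Take 2 servings of milk: +18.0 g protein for $0.60 (total $0.60, still need 1.0 g).
Take 0.1111 servings of cheddar: +1.0 g protein for $0.12 (total $0.72, still need 0.0 g).
Filling from the cheapest source first is optimal under one linear minimum: $0.72.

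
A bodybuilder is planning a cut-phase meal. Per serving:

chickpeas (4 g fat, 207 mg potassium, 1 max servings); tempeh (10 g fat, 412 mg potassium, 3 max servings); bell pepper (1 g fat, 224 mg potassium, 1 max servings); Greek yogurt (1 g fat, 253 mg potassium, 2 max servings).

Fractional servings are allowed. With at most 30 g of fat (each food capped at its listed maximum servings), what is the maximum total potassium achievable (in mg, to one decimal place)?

1884.6 mg

Potassium per g fat: Greek yogurt 253, bell pepper 224, chickpeas 51.75, tempeh 41.2.
Take 2 servings of Greek yogurt: uses 2 g fat, +506.0 mg potassium (running total 506.0 mg).
Take 1 serving of bell pepper: uses 1 g fat, +224.0 mg potassium (running total 730.0 mg).
Take 1 serving of chickpeas: uses 4 g fat, +207.0 mg potassium (running total 937.0 mg).
Take 2.3 servings of tempeh: uses 23 g fat, +947.6 mg potassium (running total 1884.6 mg).
Greedy by best ratio exhausts the fat allowance optimally: 1884.6 mg.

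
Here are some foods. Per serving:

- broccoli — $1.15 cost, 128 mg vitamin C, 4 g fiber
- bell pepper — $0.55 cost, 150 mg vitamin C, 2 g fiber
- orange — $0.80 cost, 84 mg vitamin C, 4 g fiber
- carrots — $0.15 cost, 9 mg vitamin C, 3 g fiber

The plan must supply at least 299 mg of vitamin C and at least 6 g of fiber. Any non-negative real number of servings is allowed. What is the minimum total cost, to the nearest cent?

$1.18

The cheapest plan sits at a corner of the feasible region — with two constraints it uses at most two foods.
broccoli only: max(299/128, 6/4) = 2.336 servings → $2.69.
bell pepper only: max(299/150, 6/2) = 3 servings → $1.65.
orange only: max(299/84, 6/4) = 3.56 servings → $2.85.
carrots only: max(299/9, 6/3) = 33.22 servings → $4.98.
broccoli + bell pepper with both tight: 0.8779 servings and 1.244 servings → $1.69.
broccoli + orange: the both-tight solution has a negative serving — not a feasible corner.
broccoli + carrots: intersection lies outside the first quadrant.
bell pepper + orange with both tight: 1.602 servings and 0.6991 servings → $1.44.
bell pepper + carrots with both tight: 1.951 servings and 0.6991 servings → $1.18.
orange + carrots: the both-tight solution has a negative serving — not a feasible corner.
So the least-cost plan costs $1.18.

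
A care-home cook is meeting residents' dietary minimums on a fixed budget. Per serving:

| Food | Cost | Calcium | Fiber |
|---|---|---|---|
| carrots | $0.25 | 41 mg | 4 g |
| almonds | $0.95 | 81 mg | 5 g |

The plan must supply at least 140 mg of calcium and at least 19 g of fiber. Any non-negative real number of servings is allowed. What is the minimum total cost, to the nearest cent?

$1.19

This is a tiny linear program; its minimum lies at a vertex of the feasible set. List the vertices and price them.
carrots only: max(140/41, 19/4) = 4.75 servings → $1.19.
almonds only: max(140/81, 19/5) = 3.8 servings → $3.61.
carrots + almonds with both targets exact would need a negative amount; discard.
So the least-cost plan costs $1.19.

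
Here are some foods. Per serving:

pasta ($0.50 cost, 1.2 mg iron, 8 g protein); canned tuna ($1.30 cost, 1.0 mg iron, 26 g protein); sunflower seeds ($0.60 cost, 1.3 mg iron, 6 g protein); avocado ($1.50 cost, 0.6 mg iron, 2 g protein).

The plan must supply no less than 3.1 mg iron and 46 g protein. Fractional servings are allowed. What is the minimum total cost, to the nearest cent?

$2.45

The cheapest plan sits at a corner of the feasible region — with two constraints it uses at most two foods.
pasta only: max(3.1/1.2, 46/8) = 5.75 servings → $2.88.
canned tuna only: max(3.1/1.0, 46/26) = 3.1 servings → $4.03.
sunflower seeds only: max(3.1/1.3, 46/6) = 7.667 servings → $4.60.
avocado only: max(3.1/0.6, 46/2) = 23 servings → $34.50.
pasta + canned tuna with both tight: 1.491 servings and 1.31 servings → $2.45.
pasta + sunflower seeds: the both-tight solution has a negative serving — not a feasible corner.
pasta + avocado: the both-tight solution has a negative serving — not a feasible corner.
canned tuna + sunflower seeds with both tight: 1.482 servings and 1.245 servings → $2.67.
canned tuna + avocado with both tight: 1.574 servings and 2.544 servings → $5.86.
sunflower seeds + avocado with both targets exact would need a negative amount; discard.
Cheapest feasible corner: $2.45.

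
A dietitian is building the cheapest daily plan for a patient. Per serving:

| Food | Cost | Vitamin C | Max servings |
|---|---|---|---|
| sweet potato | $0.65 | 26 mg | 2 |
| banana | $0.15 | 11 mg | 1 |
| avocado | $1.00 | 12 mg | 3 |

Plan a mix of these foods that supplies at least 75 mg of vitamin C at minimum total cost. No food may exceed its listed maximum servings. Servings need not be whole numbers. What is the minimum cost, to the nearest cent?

Cost per mg of vitamin C: banana $0.0136, sweet potato $0.0250, avocado $0.0833.
Take 1 serving of banana: +11.0 mg vitamin C for $0.15 (total $0.15, still need 64.0 mg).
Take 2 servings of sweet potato: +52.0 mg vitamin C for $1.30 (total $1.45, still need 12.0 mg).
Take 1 serving of avocado: +12.0 mg vitamin C for $1.00 (total $2.45, still need 0.0 mg).
Greedy by cheapest-per-mg is optimal for a single linear constraint, so the minimum cost is $2.45.

$2.45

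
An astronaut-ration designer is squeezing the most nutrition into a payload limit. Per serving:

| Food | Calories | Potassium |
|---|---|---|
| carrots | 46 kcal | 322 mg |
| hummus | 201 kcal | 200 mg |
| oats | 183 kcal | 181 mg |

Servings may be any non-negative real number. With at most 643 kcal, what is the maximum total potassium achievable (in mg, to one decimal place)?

4501.0 mg

Potassium per kcal: carrots 7, hummus 0.995, oats 0.9891.
With no serving limits, spend the whole calories allowance on carrots: 643 kcal / 46 kcal × 322 mg = 4501.0 mg.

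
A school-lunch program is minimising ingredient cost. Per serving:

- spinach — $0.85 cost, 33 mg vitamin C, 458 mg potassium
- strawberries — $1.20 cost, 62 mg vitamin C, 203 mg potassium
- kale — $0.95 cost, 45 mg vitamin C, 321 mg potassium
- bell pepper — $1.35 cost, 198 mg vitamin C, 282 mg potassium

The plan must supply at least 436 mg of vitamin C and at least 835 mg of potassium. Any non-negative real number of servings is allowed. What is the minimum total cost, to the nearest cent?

An LP optimum is at a vertex; with two nutrient constraints at most two foods are used. Check each candidate.
spinach only: max(436/33, 835/458) = 13.21 servings → $11.23.
strawberries only: max(436/62, 835/203) = 7.032 servings → $8.44.
kale only: max(436/45, 835/321) = 9.689 servings → $9.20.
bell pepper only: max(436/198, 835/282) = 2.961 servings → $4.00.
spinach + strawberries: the both-tight solution has a negative serving — not a feasible corner.
spinach + kale with both targets exact would need a negative amount; discard.
spinach + bell pepper with both tight: 0.5208 servings and 2.115 servings → $3.30.
strawberries + kale with both targets exact would need a negative amount; discard.
strawberries + bell pepper with both tight: 1.866 servings and 1.618 servings → $4.42.
kale + bell pepper with both tight: 0.8331 servings and 2.013 servings → $3.51.
The minimum over all feasible corners is $3.30.

$3.30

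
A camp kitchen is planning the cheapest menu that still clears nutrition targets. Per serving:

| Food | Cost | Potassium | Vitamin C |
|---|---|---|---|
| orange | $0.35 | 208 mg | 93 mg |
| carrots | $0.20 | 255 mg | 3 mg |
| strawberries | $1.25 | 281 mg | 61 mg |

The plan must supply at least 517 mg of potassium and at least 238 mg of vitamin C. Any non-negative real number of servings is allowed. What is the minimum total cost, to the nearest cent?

$0.90

Minimising a linear cost over {potassium ≥ 517, vitamin C ≥ 238, servings ≥ 0} — the optimum is at a vertex, using one or two foods.
orange only: max(517/208, 238/93) = 2.559 servings → $0.90.
carrots only: max(517/255, 238/3) = 79.33 servings → $15.87.
strawberries only: max(517/281, 238/61) = 3.902 servings → $4.88.
orange + carrots: the both-tight solution has a negative serving — not a feasible corner.
orange + strawberries: the both-tight solution has a negative serving — not a feasible corner.
carrots + strawberries with both targets exact would need a negative amount; discard.
So the least-cost plan costs $0.90.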